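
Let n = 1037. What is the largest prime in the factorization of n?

61

1037 = 17 · 61
61 is prime.
So 1037 = 17 · 61; the largest prime factor is 61.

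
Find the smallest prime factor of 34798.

2

34798 is even: 2 divides it.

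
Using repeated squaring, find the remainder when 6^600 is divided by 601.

6^1 ≡ 6 (mod 601)
6^2 ≡ 6^2 = 36 ≡ 36 (mod 601)
6^4 ≡ 36^2 = 1296 ≡ 94 (mod 601)
6^8 ≡ 94^2 = 8836 ≡ 422 (mod 601)
6^16 ≡ 422^2 = 178084 ≡ 188 (mod 601)
6^32 ≡ 188^2 = 35344 ≡ 486 (mod 601)
6^64 ≡ 486^2 = 236196 ≡ 3 (mod 601)
6^128 ≡ 3^2 = 9 ≡ 9 (mod 601)
6^256 ≡ 9^2 = 81 ≡ 81 (mod 601)
6^512 ≡ 81^2 = 6561 ≡ 551 (mod 601)
600 = 512 + 64 + 16 + 8 in binary powers of 2.
So 6^600 ≡ 551 · 3 · 188 · 422 ≡ 1 (mod 601).
Since the result is 1, base 6 gives no evidence that 601 is composite.

1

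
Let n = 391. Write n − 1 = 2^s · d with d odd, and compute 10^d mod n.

391 − 1 = 390 = 2^1 · 195, so d = 195.
10^1 ≡ 10 (mod 391)
10^2 ≡ 10^2 = 100 ≡ 100 (mod 391)
10^4 ≡ 100^2 = 10000 ≡ 225 (mod 391)
10^8 ≡ 225^2 = 50625 ≡ 186 (mod 391)
10^16 ≡ 186^2 = 34596 ≡ 188 (mod 391)
10^32 ≡ 188^2 = 35344 ≡ 154 (mod 391)
10^64 ≡ 154^2 = 23716 ≡ 256 (mod 391)
10^128 ≡ 256^2 = 65536 ≡ 239 (mod 391)
195 = 128 + 64 + 2 + 1 in binary powers of 2.
So 10^195 ≡ 239 · 256 · 100 · 10 ≡ 320 (mod 391).
Squaring chain: 320; never reaches −1, so base 10 is a Miller–Rabin witness that 391 is composite.

320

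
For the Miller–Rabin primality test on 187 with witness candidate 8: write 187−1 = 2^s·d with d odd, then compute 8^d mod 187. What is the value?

187 − 1 = 186 = 2^1 · 93, so d = 93.
8^1 ≡ 8 (mod 187)
8^2 ≡ 8^2 = 64 ≡ 64 (mod 187)
8^4 ≡ 64^2 = 4096 ≡ 169 (mod 187)
8^8 ≡ 169^2 = 28561 ≡ 137 (mod 187)
8^16 ≡ 137^2 = 18769 ≡ 69 (mod 187)
8^32 ≡ 69^2 = 4761 ≡ 86 (mod 187)
8^64 ≡ 86^2 = 7396 ≡ 103 (mod 187)
93 = 64 + 16 + 8 + 4 + 1 in binary powers of 2.
So 8^93 ≡ 103 · 69 · 137 · 169 · 8 ≡ 94 (mod 187).
Squaring chain: 94; never reaches −1, so base 8 is a Miller–Rabin witness that 187 is composite.

94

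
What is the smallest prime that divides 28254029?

89

28254029 is odd.
Digit sum 32, not divisible by 3.
Ends in 9: not divisible by 5.
7: 28254029 = 7·4036289 + 6
11: 28254029 = 11·2568548 + 1
13: 28254029 = 13·2173386 + 11
17: 28254029 = 17·1662001 + 12
19: 28254029 = 19·1487054 + 3
23: 28254029 = 23·1228436 + 1
29: 28254029 = 29·974276 + 25
31: 28254029 = 31·911420 + 9
37: 28254029 = 37·763622 + 15
41: 28254029 = 41·689122 + 27
43: 28254029 = 43·657070 + 19
47: 28254029 = 47·601149 + 26
53: 28254029 = 53·533094 + 47
59: 28254029 = 59·478881 + 50
61: 28254029 = 61·463180 + 49
67: 28254029 = 67·421701 + 62
71: 28254029 = 71·397944 + 5
73: 28254029 = 73·387041 + 36
79: 28254029 = 79·357645 + 74
83: 28254029 = 83·340409 + 82
89: 28254029 = 89·317461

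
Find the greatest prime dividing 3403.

3403 = 41 · 83
83 is prime.
So 3403 = 41 · 83; the largest prime factor is 83.

83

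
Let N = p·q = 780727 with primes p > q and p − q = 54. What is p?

911

Since p = q + 54, we have 780727 = q(q + 54), so q² + 54q − 780727 = 0.
Discriminant: 54² + 4·780727 = 2916 + 3122908 = 3125824; √3125824 = 1768.
q = (−54 + 1768)/2 = 857, and p = q + 54 = 911.
Check: 857 · 911 = 780727.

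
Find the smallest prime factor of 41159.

41159 is odd.
Digit sum 20, not divisible by 3.
Ends in 9: not divisible by 5.
7: 41159 = 7·5879 + 6
11: 41159 = 11·3741 + 8
13: 41159 = 13·3166 + 1
17: 41159 = 17·2421 + 2
19: 41159 = 19·2166 + 5
23: 41159 = 23·1789 + 12
29: 41159 = 29·1419 + 8
31: 41159 = 31·1327 + 22
37: 41159 = 37·1112 + 15
41: 41159 = 41·1003 + 36
43: 41159 = 43·957 + 8
47: 41159 = 47·875 + 34
53: 41159 = 53·776 + 31
59: 41159 = 59·697 + 36
61: 41159 = 61·674 + 45
67: 41159 = 67·614 + 21
71: 41159 = 71·579 + 50
73: 41159 = 73·563 + 60
79: 41159 = 79·521

79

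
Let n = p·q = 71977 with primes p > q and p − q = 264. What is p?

431

Since p = q + 264, we have 71977 = q(q + 264), so q² + 264q − 71977 = 0.
Discriminant: 264² + 4·71977 = 69696 + 287908 = 357604; √357604 = 598.
q = (−264 + 598)/2 = 167, and p = q + 264 = 431.
Check: 167 · 431 = 71977.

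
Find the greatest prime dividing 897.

23

897 = 3 · 299
299 = 13 · 23
23 is prime.
So 897 = 3 · 13 · 23; the largest prime factor is 23.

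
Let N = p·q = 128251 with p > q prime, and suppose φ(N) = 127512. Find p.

φ(n) = (p−1)(q−1) = n − (p+q) + 1, so p + q = 128251 − 127512 + 1 = 740.
p and q are the roots of t² − 740t + 128251 = 0.
Discriminant: 740² − 4·128251 = 547600 − 513004 = 34596; √34596 = 186.
q = (740 − 186)/2 = 277, p = (740 + 186)/2 = 463.
Check: 277 · 463 = 128251.

463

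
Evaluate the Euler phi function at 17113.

Factor: 17113 = 109 · 157.
φ(17113) = (109−1) · (157−1) = 108 · 156 = 16848.

16848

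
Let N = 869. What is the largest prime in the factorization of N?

869 = 11 · 79
79 is prime.
So 869 = 11 · 79; the largest prime factor is 79.

79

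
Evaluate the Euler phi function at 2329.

2176

Factor: 2329 = 17 · 137.
φ(2329) = (17−1) · (137−1) = 16 · 136 = 2176.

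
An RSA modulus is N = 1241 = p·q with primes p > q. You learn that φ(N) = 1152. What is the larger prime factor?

73

φ(n) = (p−1)(q−1) = n − (p+q) + 1, so p + q = 1241 − 1152 + 1 = 90.
p and q are the roots of t² − 90t + 1241 = 0.
Discriminant: 90² − 4·1241 = 8100 − 4964 = 3136; √3136 = 56.
q = (90 − 56)/2 = 17, p = (90 + 56)/2 = 73.
Check: 17 · 73 = 1241.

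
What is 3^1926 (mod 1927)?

237

3^1 ≡ 3 (mod 1927)
3^2 ≡ 3^2 = 9 ≡ 9 (mod 1927)
3^4 ≡ 9^2 = 81 ≡ 81 (mod 1927)
3^8 ≡ 81^2 = 6561 ≡ 780 (mod 1927)
3^16 ≡ 780^2 = 608400 ≡ 1395 (mod 1927)
3^32 ≡ 1395^2 = 1946025 ≡ 1682 (mod 1927)
3^64 ≡ 1682^2 = 2829124 ≡ 288 (mod 1927)
3^128 ≡ 288^2 = 82944 ≡ 83 (mod 1927)
3^256 ≡ 83^2 = 6889 ≡ 1108 (mod 1927)
3^512 ≡ 1108^2 = 1227664 ≡ 165 (mod 1927)
3^1024 ≡ 165^2 = 27225 ≡ 247 (mod 1927)
1926 = 1024 + 512 + 256 + 128 + 4 + 2 in binary powers of 2.
So 3^1926 ≡ 247 · 165 · 1108 · 83 · 81 · 9 ≡ 237 (mod 1927).
Since 237 ≠ 1, base 3 is a Fermat witness: 1927 is composite.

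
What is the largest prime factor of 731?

43

731 = 17 · 43
43 is prime.
So 731 = 17 · 43; the largest prime factor is 43.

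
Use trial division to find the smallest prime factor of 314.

314 is even: 2 divides it.

2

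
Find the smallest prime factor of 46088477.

46088477 is odd.
Digit sum 44, not divisible by 3.
Ends in 7: not divisible by 5.
7: 46088477 = 7·6584068 + 1
11: 46088477 = 11·4189861 + 6
13: 46088477 = 13·3545267 + 6
17: 46088477 = 17·2711086 + 15
19: 46088477 = 19·2425709 + 6
23: 46088477 = 23·2003846 + 19
29: 46088477 = 29·1589257 + 24
31: 46088477 = 31·1486725 + 2
37: 46088477 = 37·1245634 + 19
41: 46088477 = 41·1124109 + 8
43: 46088477 = 43·1071825 + 2
47: 46088477 = 47·980605 + 42
53: 46088477 = 53·869593 + 48
59: 46088477 = 59·781160 + 37
61: 46088477 = 61·755548 + 49
67: 46088477 = 67·687887 + 48
71: 46088477 = 71·649133 + 34
73: 46088477 = 73·631349

73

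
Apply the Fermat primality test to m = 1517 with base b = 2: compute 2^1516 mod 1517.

2^1 ≡ 2 (mod 1517)
2^2 ≡ 2^2 = 4 ≡ 4 (mod 1517)
2^4 ≡ 4^2 = 16 ≡ 16 (mod 1517)
2^8 ≡ 16^2 = 256 ≡ 256 (mod 1517)
2^16 ≡ 256^2 = 65536 ≡ 305 (mod 1517)
2^32 ≡ 305^2 = 93025 ≡ 488 (mod 1517)
2^64 ≡ 488^2 = 238144 ≡ 1492 (mod 1517)
2^128 ≡ 1492^2 = 2226064 ≡ 625 (mod 1517)
2^256 ≡ 625^2 = 390625 ≡ 756 (mod 1517)
2^512 ≡ 756^2 = 571536 ≡ 1144 (mod 1517)
2^1024 ≡ 1144^2 = 1308736 ≡ 1082 (mod 1517)
1516 = 1024 + 256 + 128 + 64 + 32 + 8 + 4 in binary powers of 2.
So 2^1516 ≡ 1082 · 756 · 625 · 1492 · 488 · 256 · 16 ≡ 756 (mod 1517).
Since 756 ≠ 1, base 2 is a Fermat witness: 1517 is composite.

756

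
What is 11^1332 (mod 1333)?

78

11^1 ≡ 11 (mod 1333)
11^2 ≡ 11^2 = 121 ≡ 121 (mod 1333)
11^4 ≡ 121^2 = 14641 ≡ 1311 (mod 1333)
11^8 ≡ 1311^2 = 1718721 ≡ 484 (mod 1333)
11^16 ≡ 484^2 = 234256 ≡ 981 (mod 1333)
11^32 ≡ 981^2 = 962361 ≡ 1268 (mod 1333)
11^64 ≡ 1268^2 = 1607824 ≡ 226 (mod 1333)
11^128 ≡ 226^2 = 51076 ≡ 422 (mod 1333)
11^256 ≡ 422^2 = 178084 ≡ 795 (mod 1333)
11^512 ≡ 795^2 = 632025 ≡ 183 (mod 1333)
11^1024 ≡ 183^2 = 33489 ≡ 164 (mod 1333)
1332 = 1024 + 256 + 32 + 16 + 4 in binary powers of 2.
So 11^1332 ≡ 164 · 795 · 1268 · 981 · 1311 ≡ 78 (mod 1333).
Since 78 ≠ 1, base 11 is a Fermat witness: 1333 is composite.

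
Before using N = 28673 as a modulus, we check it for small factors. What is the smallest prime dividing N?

53

28673 is odd.
Digit sum 26, not divisible by 3.
Ends in 3: not divisible by 5.
7: 28673 = 7·4096 + 1
11: 28673 = 11·2606 + 7
13: 28673 = 13·2205 + 8
17: 28673 = 17·1686 + 11
19: 28673 = 19·1509 + 2
23: 28673 = 23·1246 + 15
29: 28673 = 29·988 + 21
31: 28673 = 31·924 + 29
37: 28673 = 37·774 + 35
41: 28673 = 41·699 + 14
43: 28673 = 43·666 + 35
47: 28673 = 47·610 + 3
53: 28673 = 53·541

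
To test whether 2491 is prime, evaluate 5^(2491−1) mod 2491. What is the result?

726

5^1 ≡ 5 (mod 2491)
5^2 ≡ 5^2 = 25 ≡ 25 (mod 2491)
5^4 ≡ 25^2 = 625 ≡ 625 (mod 2491)
5^8 ≡ 625^2 = 390625 ≡ 2029 (mod 2491)
5^16 ≡ 2029^2 = 4116841 ≡ 1709 (mod 2491)
5^32 ≡ 1709^2 = 2920681 ≡ 1229 (mod 2491)
5^64 ≡ 1229^2 = 1510441 ≡ 895 (mod 2491)
5^128 ≡ 895^2 = 801025 ≡ 1414 (mod 2491)
5^256 ≡ 1414^2 = 1999396 ≡ 1614 (mod 2491)
5^512 ≡ 1614^2 = 2604996 ≡ 1901 (mod 2491)
5^1024 ≡ 1901^2 = 3613801 ≡ 1851 (mod 2491)
5^2048 ≡ 1851^2 = 3426201 ≡ 1076 (mod 2491)
2490 = 2048 + 256 + 128 + 32 + 16 + 8 + 2 in binary powers of 2.
So 5^2490 ≡ 1076 · 1614 · 1414 · 1229 · 1709 · 2029 · 25 ≡ 726 (mod 2491).
Since 726 ≠ 1, base 5 is a Fermat witness: 2491 is composite.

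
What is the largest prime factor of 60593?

60593 = 13 · 4661
4661 = 59 · 79
79 is prime.
So 60593 = 13 · 59 · 79; the largest prime factor is 79.

79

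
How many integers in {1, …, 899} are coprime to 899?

840

Factor: 899 = 29 · 31.
φ(899) = (29−1) · (31−1) = 28 · 30 = 840.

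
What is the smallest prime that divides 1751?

17

1751 is odd.
Digit sum 14, not divisible by 3.
Ends in 1: not divisible by 5.
7: 1751 = 7·250 + 1
11: 1751 = 11·159 + 2
13: 1751 = 13·134 + 9
17: 1751 = 17·103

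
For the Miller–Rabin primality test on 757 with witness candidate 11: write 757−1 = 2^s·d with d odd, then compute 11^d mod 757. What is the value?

757 − 1 = 756 = 2^2 · 189, so d = 189.
11^1 ≡ 11 (mod 757)
11^2 ≡ 11^2 = 121 ≡ 121 (mod 757)
11^4 ≡ 121^2 = 14641 ≡ 258 (mod 757)
11^8 ≡ 258^2 = 66564 ≡ 705 (mod 757)
11^16 ≡ 705^2 = 497025 ≡ 433 (mod 757)
11^32 ≡ 433^2 = 187489 ≡ 510 (mod 757)
11^64 ≡ 510^2 = 260100 ≡ 449 (mod 757)
11^128 ≡ 449^2 = 201601 ≡ 239 (mod 757)
189 = 128 + 32 + 16 + 8 + 4 + 1 in binary powers of 2.
So 11^189 ≡ 239 · 510 · 433 · 705 · 258 · 11 ≡ 1 (mod 757).
Since 11^d ≡ 1 (mod 757), base 11 does not prove 757 composite.

1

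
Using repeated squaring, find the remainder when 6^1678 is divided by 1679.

748

6^1 ≡ 6 (mod 1679)
6^2 ≡ 6^2 = 36 ≡ 36 (mod 1679)
6^4 ≡ 36^2 = 1296 ≡ 1296 (mod 1679)
6^8 ≡ 1296^2 = 1679616 ≡ 616 (mod 1679)
6^16 ≡ 616^2 = 379456 ≡ 2 (mod 1679)
6^32 ≡ 2^2 = 4 ≡ 4 (mod 1679)
6^64 ≡ 4^2 = 16 ≡ 16 (mod 1679)
6^128 ≡ 16^2 = 256 ≡ 256 (mod 1679)
6^256 ≡ 256^2 = 65536 ≡ 55 (mod 1679)
6^512 ≡ 55^2 = 3025 ≡ 1346 (mod 1679)
6^1024 ≡ 1346^2 = 1811716 ≡ 75 (mod 1679)
1678 = 1024 + 512 + 128 + 8 + 4 + 2 in binary powers of 2.
So 6^1678 ≡ 75 · 1346 · 256 · 616 · 1296 · 36 ≡ 748 (mod 1679).
Since 748 ≠ 1, base 6 is a Fermat witness: 1679 is composite.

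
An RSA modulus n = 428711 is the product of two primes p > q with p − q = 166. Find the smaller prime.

577

Since p = q + 166, we have 428711 = q(q + 166), so q² + 166q − 428711 = 0.
Discriminant: 166² + 4·428711 = 27556 + 1714844 = 1742400; √1742400 = 1320.
q = (−166 + 1320)/2 = 577, and p = q + 166 = 743.
Check: 577 · 743 = 428711.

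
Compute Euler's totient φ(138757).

128304

Factor: 138757 = 19 · 67 · 109.
φ(138757) = (19−1) · (67−1) · (109−1) = 18 · 66 · 108 = 128304.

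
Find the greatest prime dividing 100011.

53

100011 = 3 · 33337
33337 = 17 · 1961
1961 = 37 · 53
53 is prime.
So 100011 = 3 · 17 · 37 · 53; the largest prime factor is 53.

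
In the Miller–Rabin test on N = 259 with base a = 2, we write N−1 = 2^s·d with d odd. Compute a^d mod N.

259 − 1 = 258 = 2^1 · 129, so d = 129.
2^1 ≡ 2 (mod 259)
2^2 ≡ 2^2 = 4 ≡ 4 (mod 259)
2^4 ≡ 4^2 = 16 ≡ 16 (mod 259)
2^8 ≡ 16^2 = 256 ≡ 256 (mod 259)
2^16 ≡ 256^2 = 65536 ≡ 9 (mod 259)
2^32 ≡ 9^2 = 81 ≡ 81 (mod 259)
2^64 ≡ 81^2 = 6561 ≡ 86 (mod 259)
2^128 ≡ 86^2 = 7396 ≡ 144 (mod 259)
129 = 128 + 1 in binary powers of 2.
So 2^129 ≡ 144 · 2 ≡ 29 (mod 259).
Squaring chain: 29; never reaches −1, so base 2 is a Miller–Rabin witness that 259 is composite.

29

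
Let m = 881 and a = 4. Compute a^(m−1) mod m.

4^1 ≡ 4 (mod 881)
4^2 ≡ 4^2 = 16 ≡ 16 (mod 881)
4^4 ≡ 16^2 = 256 ≡ 256 (mod 881)
4^8 ≡ 256^2 = 65536 ≡ 342 (mod 881)
4^16 ≡ 342^2 = 116964 ≡ 672 (mod 881)
4^32 ≡ 672^2 = 451584 ≡ 512 (mod 881)
4^64 ≡ 512^2 = 262144 ≡ 487 (mod 881)
4^128 ≡ 487^2 = 237169 ≡ 180 (mod 881)
4^256 ≡ 180^2 = 32400 ≡ 684 (mod 881)
4^512 ≡ 684^2 = 467856 ≡ 45 (mod 881)
880 = 512 + 256 + 64 + 32 + 16 in binary powers of 2.
So 4^880 ≡ 45 · 684 · 487 · 512 · 672 ≡ 1 (mod 881).
Since the result is 1, base 4 gives no evidence that 881 is composite.

1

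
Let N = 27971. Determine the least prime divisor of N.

83

27971 is odd.
Digit sum 26, not divisible by 3.
Ends in 1: not divisible by 5.
7: 27971 = 7·3995 + 6
11: 27971 = 11·2542 + 9
13: 27971 = 13·2151 + 8
17: 27971 = 17·1645 + 6
19: 27971 = 19·1472 + 3
23: 27971 = 23·1216 + 3
29: 27971 = 29·964 + 15
31: 27971 = 31·902 + 9
37: 27971 = 37·755 + 36
41: 27971 = 41·682 + 9
43: 27971 = 43·650 + 21
47: 27971 = 47·595 + 6
53: 27971 = 53·527 + 40
59: 27971 = 59·474 + 5
61: 27971 = 61·458 + 33
67: 27971 = 67·417 + 32
71: 27971 = 71·393 + 68
73: 27971 = 73·383 + 12
79: 27971 = 79·354 + 5
83: 27971 = 83·337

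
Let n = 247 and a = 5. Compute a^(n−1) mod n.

5^1 ≡ 5 (mod 247)
5^2 ≡ 5^2 = 25 ≡ 25 (mod 247)
5^4 ≡ 25^2 = 625 ≡ 131 (mod 247)
5^8 ≡ 131^2 = 17161 ≡ 118 (mod 247)
5^16 ≡ 118^2 = 13924 ≡ 92 (mod 247)
5^32 ≡ 92^2 = 8464 ≡ 66 (mod 247)
5^64 ≡ 66^2 = 4356 ≡ 157 (mod 247)
5^128 ≡ 157^2 = 24649 ≡ 196 (mod 247)
246 = 128 + 64 + 32 + 16 + 4 + 2 in binary powers of 2.
So 5^246 ≡ 196 · 157 · 66 · 92 · 131 · 25 ≡ 220 (mod 247).
Since 220 ≠ 1, base 5 is a Fermat witness: 247 is composite.

220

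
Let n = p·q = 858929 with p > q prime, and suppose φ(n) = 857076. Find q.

φ(n) = (p−1)(q−1) = n − (p+q) + 1, so p + q = 858929 − 857076 + 1 = 1854.
p and q are the roots of t² − 1854t + 858929 = 0.
Discriminant: 1854² − 4·858929 = 3437316 − 3435716 = 1600; √1600 = 40.
q = (1854 − 40)/2 = 907, p = (1854 + 40)/2 = 947.
Check: 907 · 947 = 858929.

907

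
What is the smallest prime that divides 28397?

73

28397 is odd.
Digit sum 29, not divisible by 3.
Ends in 7: not divisible by 5.
7: 28397 = 7·4056 + 5
11: 28397 = 11·2581 + 6
13: 28397 = 13·2184 + 5
17: 28397 = 17·1670 + 7
19: 28397 = 19·1494 + 11
23: 28397 = 23·1234 + 15
29: 28397 = 29·979 + 6
31: 28397 = 31·916 + 1
37: 28397 = 37·767 + 18
41: 28397 = 41·692 + 25
43: 28397 = 43·660 + 17
47: 28397 = 47·604 + 9
53: 28397 = 53·535 + 42
59: 28397 = 59·481 + 18
61: 28397 = 61·465 + 32
67: 28397 = 67·423 + 56
71: 28397 = 71·399 + 68
73: 28397 = 73·389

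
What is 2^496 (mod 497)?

135

2^1 ≡ 2 (mod 497)
2^2 ≡ 2^2 = 4 ≡ 4 (mod 497)
2^4 ≡ 4^2 = 16 ≡ 16 (mod 497)
2^8 ≡ 16^2 = 256 ≡ 256 (mod 497)
2^16 ≡ 256^2 = 65536 ≡ 429 (mod 497)
2^32 ≡ 429^2 = 184041 ≡ 151 (mod 497)
2^64 ≡ 151^2 = 22801 ≡ 436 (mod 497)
2^128 ≡ 436^2 = 190096 ≡ 242 (mod 497)
2^256 ≡ 242^2 = 58564 ≡ 415 (mod 497)
496 = 256 + 128 + 64 + 32 + 16 in binary powers of 2.
So 2^496 ≡ 415 · 242 · 436 · 151 · 429 ≡ 135 (mod 497).
Since 135 ≠ 1, base 2 is a Fermat witness: 497 is composite.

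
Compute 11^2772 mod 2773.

1933

11^1 ≡ 11 (mod 2773)
11^2 ≡ 11^2 = 121 ≡ 121 (mod 2773)
11^4 ≡ 121^2 = 14641 ≡ 776 (mod 2773)
11^8 ≡ 776^2 = 602176 ≡ 435 (mod 2773)
11^16 ≡ 435^2 = 189225 ≡ 661 (mod 2773)
11^32 ≡ 661^2 = 436921 ≡ 1560 (mod 2773)
11^64 ≡ 1560^2 = 2433600 ≡ 1679 (mod 2773)
11^128 ≡ 1679^2 = 2819041 ≡ 1673 (mod 2773)
11^256 ≡ 1673^2 = 2798929 ≡ 972 (mod 2773)
11^512 ≡ 972^2 = 944784 ≡ 1964 (mod 2773)
11^1024 ≡ 1964^2 = 3857296 ≡ 53 (mod 2773)
11^2048 ≡ 53^2 = 2809 ≡ 36 (mod 2773)
2772 = 2048 + 512 + 128 + 64 + 16 + 4 in binary powers of 2.
So 11^2772 ≡ 36 · 1964 · 1673 · 1679 · 661 · 776 ≡ 1933 (mod 2773).
Since 1933 ≠ 1, base 11 is a Fermat witness: 2773 is composite.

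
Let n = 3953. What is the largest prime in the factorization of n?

3953 = 59 · 67
67 is prime.
So 3953 = 59 · 67; the largest prime factor is 67.

67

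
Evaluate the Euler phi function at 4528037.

4446000

Factor: 4528037 = 151 · 157 · 191.
φ(4528037) = (151−1) · (157−1) · (191−1) = 150 · 156 · 190 = 4446000.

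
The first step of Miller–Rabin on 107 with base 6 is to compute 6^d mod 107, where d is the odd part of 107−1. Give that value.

107 − 1 = 106 = 2^1 · 53, so d = 53.
6^1 ≡ 6 (mod 107)
6^2 ≡ 6^2 = 36 ≡ 36 (mod 107)
6^4 ≡ 36^2 = 1296 ≡ 12 (mod 107)
6^8 ≡ 12^2 = 144 ≡ 37 (mod 107)
6^16 ≡ 37^2 = 1369 ≡ 85 (mod 107)
6^32 ≡ 85^2 = 7225 ≡ 56 (mod 107)
53 = 32 + 16 + 4 + 1 in binary powers of 2.
So 6^53 ≡ 56 · 85 · 12 · 6 ≡ 106 (mod 107).
Since 6^d ≡ 106 (mod 107), base 6 does not prove 107 composite.

106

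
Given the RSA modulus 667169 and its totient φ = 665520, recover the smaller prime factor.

φ(n) = (p−1)(q−1) = n − (p+q) + 1, so p + q = 667169 − 665520 + 1 = 1650.
p and q are the roots of t² − 1650t + 667169 = 0.
Discriminant: 1650² − 4·667169 = 2722500 − 2668676 = 53824; √53824 = 232.
q = (1650 − 232)/2 = 709, p = (1650 + 232)/2 = 941.
Check: 709 · 941 = 667169.

709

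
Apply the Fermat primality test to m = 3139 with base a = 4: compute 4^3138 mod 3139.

446

4^1 ≡ 4 (mod 3139)
4^2 ≡ 4^2 = 16 ≡ 16 (mod 3139)
4^4 ≡ 16^2 = 256 ≡ 256 (mod 3139)
4^8 ≡ 256^2 = 65536 ≡ 2756 (mod 3139)
4^16 ≡ 2756^2 = 7595536 ≡ 2295 (mod 3139)
4^32 ≡ 2295^2 = 5267025 ≡ 2922 (mod 3139)
4^64 ≡ 2922^2 = 8538084 ≡ 4 (mod 3139)
4^128 ≡ 4^2 = 16 ≡ 16 (mod 3139)
4^256 ≡ 16^2 = 256 ≡ 256 (mod 3139)
4^512 ≡ 256^2 = 65536 ≡ 2756 (mod 3139)
4^1024 ≡ 2756^2 = 7595536 ≡ 2295 (mod 3139)
4^2048 ≡ 2295^2 = 5267025 ≡ 2922 (mod 3139)
3138 = 2048 + 1024 + 64 + 2 in binary powers of 2.
So 4^3138 ≡ 2922 · 2295 · 4 · 16 ≡ 446 (mod 3139).
Since 446 ≠ 1, base 4 is a Fermat witness: 3139 is composite.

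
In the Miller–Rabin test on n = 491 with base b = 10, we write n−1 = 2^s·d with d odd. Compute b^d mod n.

491 − 1 = 490 = 2^1 · 245, so d = 245.
10^1 ≡ 10 (mod 491)
10^2 ≡ 10^2 = 100 ≡ 100 (mod 491)
10^4 ≡ 100^2 = 10000 ≡ 180 (mod 491)
10^8 ≡ 180^2 = 32400 ≡ 485 (mod 491)
10^16 ≡ 485^2 = 235225 ≡ 36 (mod 491)
10^32 ≡ 36^2 = 1296 ≡ 314 (mod 491)
10^64 ≡ 314^2 = 98596 ≡ 396 (mod 491)
10^128 ≡ 396^2 = 156816 ≡ 187 (mod 491)
245 = 128 + 64 + 32 + 16 + 4 + 1 in binary powers of 2.
So 10^245 ≡ 187 · 396 · 314 · 36 · 180 · 10 ≡ 490 (mod 491).
Since 10^d ≡ 490 (mod 491), base 10 does not prove 491 composite.

490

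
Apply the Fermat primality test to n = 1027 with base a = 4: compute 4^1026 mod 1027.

4^1 ≡ 4 (mod 1027)
4^2 ≡ 4^2 = 16 ≡ 16 (mod 1027)
4^4 ≡ 16^2 = 256 ≡ 256 (mod 1027)
4^8 ≡ 256^2 = 65536 ≡ 835 (mod 1027)
4^16 ≡ 835^2 = 697225 ≡ 919 (mod 1027)
4^32 ≡ 919^2 = 844561 ≡ 367 (mod 1027)
4^64 ≡ 367^2 = 134689 ≡ 152 (mod 1027)
4^128 ≡ 152^2 = 23104 ≡ 510 (mod 1027)
4^256 ≡ 510^2 = 260100 ≡ 269 (mod 1027)
4^512 ≡ 269^2 = 72361 ≡ 471 (mod 1027)
4^1024 ≡ 471^2 = 221841 ≡ 9 (mod 1027)
1026 = 1024 + 2 in binary powers of 2.
So 4^1026 ≡ 9 · 16 ≡ 144 (mod 1027).
Since 144 ≠ 1, base 4 is a Fermat witness: 1027 is composite.

144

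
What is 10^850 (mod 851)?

10^1 ≡ 10 (mod 851)
10^2 ≡ 10^2 = 100 ≡ 100 (mod 851)
10^4 ≡ 100^2 = 10000 ≡ 639 (mod 851)
10^8 ≡ 639^2 = 408321 ≡ 692 (mod 851)
10^16 ≡ 692^2 = 478864 ≡ 602 (mod 851)
10^32 ≡ 602^2 = 362404 ≡ 729 (mod 851)
10^64 ≡ 729^2 = 531441 ≡ 417 (mod 851)
10^128 ≡ 417^2 = 173889 ≡ 285 (mod 851)
10^256 ≡ 285^2 = 81225 ≡ 380 (mod 851)
10^512 ≡ 380^2 = 144400 ≡ 581 (mod 851)
850 = 512 + 256 + 64 + 16 + 2 in binary powers of 2.
So 10^850 ≡ 581 · 380 · 417 · 602 · 100 ≡ 380 (mod 851).
Since 380 ≠ 1, base 10 is a Fermat witness: 851 is composite.

380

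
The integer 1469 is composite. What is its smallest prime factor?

1469 is odd.
Digit sum 20, not divisible by 3.
Ends in 9: not divisible by 5.
7: 1469 = 7·209 + 6
11: 1469 = 11·133 + 6
13: 1469 = 13·113

13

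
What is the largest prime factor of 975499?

83

975499 = 7 · 139357
139357 = 23 · 6059
6059 = 73 · 83
83 is prime.
So 975499 = 7 · 23 · 73 · 83; the largest prime factor is 83.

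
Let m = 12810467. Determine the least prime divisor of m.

12810467 is odd.
Digit sum 29, not divisible by 3.
Ends in 7: not divisible by 5.
7: 12810467 = 7·1830066 + 5
11: 12810467 = 11·1164587 + 10
13: 12810467 = 13·985420 + 7
17: 12810467 = 17·753556 + 15
19: 12810467 = 19·674235 + 2
23: 12810467 = 23·556976 + 19
29: 12810467 = 29·441740 + 7
31: 12810467 = 31·413240 + 27
37: 12810467 = 37·346228 + 31
41: 12810467 = 41·312450 + 17
43: 12810467 = 43·297917 + 36
47: 12810467 = 47·272563 + 6
53: 12810467 = 53·241706 + 49
59: 12810467 = 59·217126 + 33
61: 12810467 = 61·210007 + 40
67: 12810467 = 67·191201

67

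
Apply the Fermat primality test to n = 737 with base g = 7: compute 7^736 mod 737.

7^1 ≡ 7 (mod 737)
7^2 ≡ 7^2 = 49 ≡ 49 (mod 737)
7^4 ≡ 49^2 = 2401 ≡ 190 (mod 737)
7^8 ≡ 190^2 = 36100 ≡ 724 (mod 737)
7^16 ≡ 724^2 = 524176 ≡ 169 (mod 737)
7^32 ≡ 169^2 = 28561 ≡ 555 (mod 737)
7^64 ≡ 555^2 = 308025 ≡ 696 (mod 737)
7^128 ≡ 696^2 = 484416 ≡ 207 (mod 737)
7^256 ≡ 207^2 = 42849 ≡ 103 (mod 737)
7^512 ≡ 103^2 = 10609 ≡ 291 (mod 737)
736 = 512 + 128 + 64 + 32 in binary powers of 2.
So 7^736 ≡ 291 · 207 · 696 · 555 ≡ 301 (mod 737).
Since 301 ≠ 1, base 7 is a Fermat witness: 737 is composite.

301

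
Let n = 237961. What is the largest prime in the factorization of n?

237961 = 47 · 5063
5063 = 61 · 83
83 is prime.
So 237961 = 47 · 61 · 83; the largest prime factor is 83.

83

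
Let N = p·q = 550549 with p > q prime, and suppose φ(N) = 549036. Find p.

907

φ(n) = (p−1)(q−1) = n − (p+q) + 1, so p + q = 550549 − 549036 + 1 = 1514.
p and q are the roots of t² − 1514t + 550549 = 0.
Discriminant: 1514² − 4·550549 = 2292196 − 2202196 = 90000; √90000 = 300.
q = (1514 − 300)/2 = 607, p = (1514 + 300)/2 = 907.
Check: 607 · 907 = 550549.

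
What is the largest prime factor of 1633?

71

1633 = 23 · 71
71 is prime.
So 1633 = 23 · 71; the largest prime factor is 71.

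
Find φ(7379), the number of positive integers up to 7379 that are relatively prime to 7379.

Factor: 7379 = 47 · 157.
φ(7379) = (47−1) · (157−1) = 46 · 156 = 7176.

7176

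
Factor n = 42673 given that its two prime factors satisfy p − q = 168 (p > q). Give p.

307

Since p = q + 168, we have 42673 = q(q + 168), so q² + 168q − 42673 = 0.
Discriminant: 168² + 4·42673 = 28224 + 170692 = 198916; √198916 = 446.
q = (−168 + 446)/2 = 139, and p = q + 168 = 307.
Check: 139 · 307 = 42673.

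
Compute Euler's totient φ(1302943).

1257984

Factor: 1302943 = 43 · 157 · 193.
φ(1302943) = (43−1) · (157−1) · (193−1) = 42 · 156 · 192 = 1257984.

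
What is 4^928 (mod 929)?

1

4^1 ≡ 4 (mod 929)
4^2 ≡ 4^2 = 16 ≡ 16 (mod 929)
4^4 ≡ 16^2 = 256 ≡ 256 (mod 929)
4^8 ≡ 256^2 = 65536 ≡ 506 (mod 929)
4^16 ≡ 506^2 = 256036 ≡ 561 (mod 929)
4^32 ≡ 561^2 = 314721 ≡ 719 (mod 929)
4^64 ≡ 719^2 = 516961 ≡ 437 (mod 929)
4^128 ≡ 437^2 = 190969 ≡ 524 (mod 929)
4^256 ≡ 524^2 = 274576 ≡ 521 (mod 929)
4^512 ≡ 521^2 = 271441 ≡ 173 (mod 929)
928 = 512 + 256 + 128 + 32 in binary powers of 2.
So 4^928 ≡ 173 · 521 · 524 · 719 ≡ 1 (mod 929).
Since the result is 1, base 4 gives no evidence that 929 is composite.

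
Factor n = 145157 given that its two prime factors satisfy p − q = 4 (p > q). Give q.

379

Since p = q + 4, we have 145157 = q(q + 4), so q² + 4q − 145157 = 0.
Discriminant: 4² + 4·145157 = 16 + 580628 = 580644; √580644 = 762.
q = (−4 + 762)/2 = 379, and p = q + 4 = 383.
Check: 379 · 383 = 145157.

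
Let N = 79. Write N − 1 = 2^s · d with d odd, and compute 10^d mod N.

79 − 1 = 78 = 2^1 · 39, so d = 39.
10^1 ≡ 10 (mod 79)
10^2 ≡ 10^2 = 100 ≡ 21 (mod 79)
10^4 ≡ 21^2 = 441 ≡ 46 (mod 79)
10^8 ≡ 46^2 = 2116 ≡ 62 (mod 79)
10^16 ≡ 62^2 = 3844 ≡ 52 (mod 79)
10^32 ≡ 52^2 = 2704 ≡ 18 (mod 79)
39 = 32 + 4 + 2 + 1 in binary powers of 2.
So 10^39 ≡ 18 · 46 · 21 · 10 ≡ 1 (mod 79).
Since 10^d ≡ 1 (mod 79), base 10 does not prove 79 composite.

1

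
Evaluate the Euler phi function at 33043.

32680

Factor: 33043 = 173 · 191.
φ(33043) = (173−1) · (191−1) = 172 · 190 = 32680.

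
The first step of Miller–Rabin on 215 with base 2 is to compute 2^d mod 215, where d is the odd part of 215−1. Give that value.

168

215 − 1 = 214 = 2^1 · 107, so d = 107.
2^1 ≡ 2 (mod 215)
2^2 ≡ 2^2 = 4 ≡ 4 (mod 215)
2^4 ≡ 4^2 = 16 ≡ 16 (mod 215)
2^8 ≡ 16^2 = 256 ≡ 41 (mod 215)
2^16 ≡ 41^2 = 1681 ≡ 176 (mod 215)
2^32 ≡ 176^2 = 30976 ≡ 16 (mod 215)
2^64 ≡ 16^2 = 256 ≡ 41 (mod 215)
107 = 64 + 32 + 8 + 2 + 1 in binary powers of 2.
So 2^107 ≡ 41 · 16 · 41 · 4 · 2 ≡ 168 (mod 215).
Squaring chain: 168; never reaches −1, so base 2 is a Miller–Rabin witness that 215 is composite.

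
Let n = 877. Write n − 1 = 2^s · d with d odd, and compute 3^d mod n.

877 − 1 = 876 = 2^2 · 219, so d = 219.
3^1 ≡ 3 (mod 877)
3^2 ≡ 3^2 = 9 ≡ 9 (mod 877)
3^4 ≡ 9^2 = 81 ≡ 81 (mod 877)
3^8 ≡ 81^2 = 6561 ≡ 422 (mod 877)
3^16 ≡ 422^2 = 178084 ≡ 53 (mod 877)
3^32 ≡ 53^2 = 2809 ≡ 178 (mod 877)
3^64 ≡ 178^2 = 31684 ≡ 112 (mod 877)
3^128 ≡ 112^2 = 12544 ≡ 266 (mod 877)
219 = 128 + 64 + 16 + 8 + 2 + 1 in binary powers of 2.
So 3^219 ≡ 266 · 112 · 53 · 422 · 9 · 3 ≡ 876 (mod 877).
Since 3^d ≡ 876 (mod 877), base 3 does not prove 877 composite.

876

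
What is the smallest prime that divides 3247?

17

3247 is odd.
Digit sum 16, not divisible by 3.
Ends in 7: not divisible by 5.
7: 3247 = 7·463 + 6
11: 3247 = 11·295 + 2
13: 3247 = 13·249 + 10
17: 3247 = 17·191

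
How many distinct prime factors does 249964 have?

5

249964 = 2^2 · 62491
62491 = 11 · 5681
5681 = 13 · 437
437 = 19 · 23
249964 = 2^2 · 11 · 13 · 19 · 23, which has 5 distinct prime factors.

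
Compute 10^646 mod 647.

10^1 ≡ 10 (mod 647)
10^2 ≡ 10^2 = 100 ≡ 100 (mod 647)
10^4 ≡ 100^2 = 10000 ≡ 295 (mod 647)
10^8 ≡ 295^2 = 87025 ≡ 327 (mod 647)
10^16 ≡ 327^2 = 106929 ≡ 174 (mod 647)
10^32 ≡ 174^2 = 30276 ≡ 514 (mod 647)
10^64 ≡ 514^2 = 264196 ≡ 220 (mod 647)
10^128 ≡ 220^2 = 48400 ≡ 522 (mod 647)
10^256 ≡ 522^2 = 272484 ≡ 97 (mod 647)
10^512 ≡ 97^2 = 9409 ≡ 351 (mod 647)
646 = 512 + 128 + 4 + 2 in binary powers of 2.
So 10^646 ≡ 351 · 522 · 295 · 100 ≡ 1 (mod 647).
Since the result is 1, base 10 gives no evidence that 647 is composite.

1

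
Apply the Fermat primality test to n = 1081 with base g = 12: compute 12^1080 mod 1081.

12^1 ≡ 12 (mod 1081)
12^2 ≡ 12^2 = 144 ≡ 144 (mod 1081)
12^4 ≡ 144^2 = 20736 ≡ 197 (mod 1081)
12^8 ≡ 197^2 = 38809 ≡ 974 (mod 1081)
12^16 ≡ 974^2 = 948676 ≡ 639 (mod 1081)
12^32 ≡ 639^2 = 408321 ≡ 784 (mod 1081)
12^64 ≡ 784^2 = 614656 ≡ 648 (mod 1081)
12^128 ≡ 648^2 = 419904 ≡ 476 (mod 1081)
12^256 ≡ 476^2 = 226576 ≡ 647 (mod 1081)
12^512 ≡ 647^2 = 418609 ≡ 262 (mod 1081)
12^1024 ≡ 262^2 = 68644 ≡ 541 (mod 1081)
1080 = 1024 + 32 + 16 + 8 in binary powers of 2.
So 12^1080 ≡ 541 · 784 · 639 · 974 ≡ 98 (mod 1081).
Since 98 ≠ 1, base 12 is a Fermat witness: 1081 is composite.

98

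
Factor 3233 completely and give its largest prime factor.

3233 = 53 · 61
61 is prime.
So 3233 = 53 · 61; the largest prime factor is 61.

61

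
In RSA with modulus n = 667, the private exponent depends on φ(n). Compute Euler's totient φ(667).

Factor: 667 = 23 · 29.
φ(667) = (23−1) · (29−1) = 22 · 28 = 616.

616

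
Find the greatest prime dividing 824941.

824941 = 13 · 63457
63457 = 23 · 2759
2759 = 31 · 89
89 is prime.
So 824941 = 13 · 23 · 31 · 89; the largest prime factor is 89.

89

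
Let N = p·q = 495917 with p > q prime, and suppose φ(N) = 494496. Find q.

613

φ(n) = (p−1)(q−1) = n − (p+q) + 1, so p + q = 495917 − 494496 + 1 = 1422.
p and q are the roots of t² − 1422t + 495917 = 0.
Discriminant: 1422² − 4·495917 = 2022084 − 1983668 = 38416; √38416 = 196.
q = (1422 − 196)/2 = 613, p = (1422 + 196)/2 = 809.
Check: 613 · 809 = 495917.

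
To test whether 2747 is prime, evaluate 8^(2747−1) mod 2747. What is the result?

1958

8^1 ≡ 8 (mod 2747)
8^2 ≡ 8^2 = 64 ≡ 64 (mod 2747)
8^4 ≡ 64^2 = 4096 ≡ 1349 (mod 2747)
8^8 ≡ 1349^2 = 1819801 ≡ 1287 (mod 2747)
8^16 ≡ 1287^2 = 1656369 ≡ 2675 (mod 2747)
8^32 ≡ 2675^2 = 7155625 ≡ 2437 (mod 2747)
8^64 ≡ 2437^2 = 5938969 ≡ 2702 (mod 2747)
8^128 ≡ 2702^2 = 7300804 ≡ 2025 (mod 2747)
8^256 ≡ 2025^2 = 4100625 ≡ 2101 (mod 2747)
8^512 ≡ 2101^2 = 4414201 ≡ 2519 (mod 2747)
8^1024 ≡ 2519^2 = 6345361 ≡ 2538 (mod 2747)
8^2048 ≡ 2538^2 = 6441444 ≡ 2476 (mod 2747)
2746 = 2048 + 512 + 128 + 32 + 16 + 8 + 2 in binary powers of 2.
So 8^2746 ≡ 2476 · 2519 · 2025 · 2437 · 2675 · 1287 · 64 ≡ 1958 (mod 2747).
Since 1958 ≠ 1, base 8 is a Fermat witness: 2747 is composite.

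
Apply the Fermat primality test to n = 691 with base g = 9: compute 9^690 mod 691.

1

9^1 ≡ 9 (mod 691)
9^2 ≡ 9^2 = 81 ≡ 81 (mod 691)
9^4 ≡ 81^2 = 6561 ≡ 342 (mod 691)
9^8 ≡ 342^2 = 116964 ≡ 185 (mod 691)
9^16 ≡ 185^2 = 34225 ≡ 366 (mod 691)
9^32 ≡ 366^2 = 133956 ≡ 593 (mod 691)
9^64 ≡ 593^2 = 351649 ≡ 621 (mod 691)
9^128 ≡ 621^2 = 385641 ≡ 63 (mod 691)
9^256 ≡ 63^2 = 3969 ≡ 514 (mod 691)
9^512 ≡ 514^2 = 264196 ≡ 234 (mod 691)
690 = 512 + 128 + 32 + 16 + 2 in binary powers of 2.
So 9^690 ≡ 234 · 63 · 593 · 366 · 81 ≡ 1 (mod 691).
Since the result is 1, base 9 gives no evidence that 691 is composite.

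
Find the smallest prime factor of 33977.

61

33977 is odd.
Digit sum 29, not divisible by 3.
Ends in 7: not divisible by 5.
7: 33977 = 7·4853 + 6
11: 33977 = 11·3088 + 9
13: 33977 = 13·2613 + 8
17: 33977 = 17·1998 + 11
19: 33977 = 19·1788 + 5
23: 33977 = 23·1477 + 6
29: 33977 = 29·1171 + 18
31: 33977 = 31·1096 + 1
37: 33977 = 37·918 + 11
41: 33977 = 41·828 + 29
43: 33977 = 43·790 + 7
47: 33977 = 47·722 + 43
53: 33977 = 53·641 + 4
59: 33977 = 59·575 + 52
61: 33977 = 61·557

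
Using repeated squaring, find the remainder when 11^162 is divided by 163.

11^1 ≡ 11 (mod 163)
11^2 ≡ 11^2 = 121 ≡ 121 (mod 163)
11^4 ≡ 121^2 = 14641 ≡ 134 (mod 163)
11^8 ≡ 134^2 = 17956 ≡ 26 (mod 163)
11^16 ≡ 26^2 = 676 ≡ 24 (mod 163)
11^32 ≡ 24^2 = 576 ≡ 87 (mod 163)
11^64 ≡ 87^2 = 7569 ≡ 71 (mod 163)
11^128 ≡ 71^2 = 5041 ≡ 151 (mod 163)
162 = 128 + 32 + 2 in binary powers of 2.
So 11^162 ≡ 151 · 87 · 121 ≡ 1 (mod 163).
Since the result is 1, base 11 gives no evidence that 163 is composite.

1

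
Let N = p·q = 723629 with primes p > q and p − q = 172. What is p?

941

Since p = q + 172, we have 723629 = q(q + 172), so q² + 172q − 723629 = 0.
Discriminant: 172² + 4·723629 = 29584 + 2894516 = 2924100; √2924100 = 1710.
q = (−172 + 1710)/2 = 769, and p = q + 172 = 941.
Check: 769 · 941 = 723629.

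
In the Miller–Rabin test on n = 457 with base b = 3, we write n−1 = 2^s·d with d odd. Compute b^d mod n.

457 − 1 = 456 = 2^3 · 57, so d = 57.
3^1 ≡ 3 (mod 457)
3^2 ≡ 3^2 = 9 ≡ 9 (mod 457)
3^4 ≡ 9^2 = 81 ≡ 81 (mod 457)
3^8 ≡ 81^2 = 6561 ≡ 163 (mod 457)
3^16 ≡ 163^2 = 26569 ≡ 63 (mod 457)
3^32 ≡ 63^2 = 3969 ≡ 313 (mod 457)
57 = 32 + 16 + 8 + 1 in binary powers of 2.
So 3^57 ≡ 313 · 63 · 163 · 3 ≡ 348 (mod 457).
Squaring chain: 348 → 456 → 1; reaches −1, so base 3 does not prove 457 composite.

348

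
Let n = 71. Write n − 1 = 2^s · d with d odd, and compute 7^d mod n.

70

71 − 1 = 70 = 2^1 · 35, so d = 35.
7^1 ≡ 7 (mod 71)
7^2 ≡ 7^2 = 49 ≡ 49 (mod 71)
7^4 ≡ 49^2 = 2401 ≡ 58 (mod 71)
7^8 ≡ 58^2 = 3364 ≡ 27 (mod 71)
7^16 ≡ 27^2 = 729 ≡ 19 (mod 71)
7^32 ≡ 19^2 = 361 ≡ 6 (mod 71)
35 = 32 + 2 + 1 in binary powers of 2.
So 7^35 ≡ 6 · 49 · 7 ≡ 70 (mod 71).
Since 7^d ≡ 70 (mod 71), base 7 does not prove 71 composite.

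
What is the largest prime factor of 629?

37

629 = 17 · 37
37 is prime.
So 629 = 17 · 37; the largest prime factor is 37.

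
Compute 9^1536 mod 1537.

9^1 ≡ 9 (mod 1537)
9^2 ≡ 9^2 = 81 ≡ 81 (mod 1537)
9^4 ≡ 81^2 = 6561 ≡ 413 (mod 1537)
9^8 ≡ 413^2 = 170569 ≡ 1499 (mod 1537)
9^16 ≡ 1499^2 = 2247001 ≡ 1444 (mod 1537)
9^32 ≡ 1444^2 = 2085136 ≡ 964 (mod 1537)
9^64 ≡ 964^2 = 929296 ≡ 948 (mod 1537)
9^128 ≡ 948^2 = 898704 ≡ 1096 (mod 1537)
9^256 ≡ 1096^2 = 1201216 ≡ 819 (mod 1537)
9^512 ≡ 819^2 = 670761 ≡ 629 (mod 1537)
9^1024 ≡ 629^2 = 395641 ≡ 632 (mod 1537)
1536 = 1024 + 512 in binary powers of 2.
So 9^1536 ≡ 632 · 629 ≡ 982 (mod 1537).
Since 982 ≠ 1, base 9 is a Fermat witness: 1537 is composite.

982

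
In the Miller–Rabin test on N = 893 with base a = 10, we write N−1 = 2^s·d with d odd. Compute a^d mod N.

893 − 1 = 892 = 2^2 · 223, so d = 223.
10^1 ≡ 10 (mod 893)
10^2 ≡ 10^2 = 100 ≡ 100 (mod 893)
10^4 ≡ 100^2 = 10000 ≡ 177 (mod 893)
10^8 ≡ 177^2 = 31329 ≡ 74 (mod 893)
10^16 ≡ 74^2 = 5476 ≡ 118 (mod 893)
10^32 ≡ 118^2 = 13924 ≡ 529 (mod 893)
10^64 ≡ 529^2 = 279841 ≡ 332 (mod 893)
10^128 ≡ 332^2 = 110224 ≡ 385 (mod 893)
223 = 128 + 64 + 16 + 8 + 4 + 2 + 1 in binary powers of 2.
So 10^223 ≡ 385 · 332 · 118 · 74 · 177 · 100 · 10 ≡ 775 (mod 893).
Squaring chain: 775 → 529; never reaches −1, so base 10 is a Miller–Rabin witness that 893 is composite.

775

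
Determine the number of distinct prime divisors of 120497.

3

120497 = 13^2 · 713
713 = 23 · 31
120497 = 13^2 · 23 · 31, which has 3 distinct prime factors.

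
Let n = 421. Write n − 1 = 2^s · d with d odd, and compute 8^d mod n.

421 − 1 = 420 = 2^2 · 105, so d = 105.
8^1 ≡ 8 (mod 421)
8^2 ≡ 8^2 = 64 ≡ 64 (mod 421)
8^4 ≡ 64^2 = 4096 ≡ 307 (mod 421)
8^8 ≡ 307^2 = 94249 ≡ 366 (mod 421)
8^16 ≡ 366^2 = 133956 ≡ 78 (mod 421)
8^32 ≡ 78^2 = 6084 ≡ 190 (mod 421)
8^64 ≡ 190^2 = 36100 ≡ 315 (mod 421)
105 = 64 + 32 + 8 + 1 in binary powers of 2.
So 8^105 ≡ 315 · 190 · 366 · 8 ≡ 392 (mod 421).
Squaring chain: 392 → 420; reaches −1, so base 8 does not prove 421 composite.

392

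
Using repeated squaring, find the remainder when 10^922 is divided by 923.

10^1 ≡ 10 (mod 923)
10^2 ≡ 10^2 = 100 ≡ 100 (mod 923)
10^4 ≡ 100^2 = 10000 ≡ 770 (mod 923)
10^8 ≡ 770^2 = 592900 ≡ 334 (mod 923)
10^16 ≡ 334^2 = 111556 ≡ 796 (mod 923)
10^32 ≡ 796^2 = 633616 ≡ 438 (mod 923)
10^64 ≡ 438^2 = 191844 ≡ 783 (mod 923)
10^128 ≡ 783^2 = 613089 ≡ 217 (mod 923)
10^256 ≡ 217^2 = 47089 ≡ 16 (mod 923)
10^512 ≡ 16^2 = 256 ≡ 256 (mod 923)
922 = 512 + 256 + 128 + 16 + 8 + 2 in binary powers of 2.
So 10^922 ≡ 256 · 16 · 217 · 796 · 334 · 100 ≡ 302 (mod 923).
Since 302 ≠ 1, base 10 is a Fermat witness: 923 is composite.

302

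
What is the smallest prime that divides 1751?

1751 is odd.
Digit sum 14, not divisible by 3.
Ends in 1: not divisible by 5.
7: 1751 = 7·250 + 1
11: 1751 = 11·159 + 2
13: 1751 = 13·134 + 9
17: 1751 = 17·103

17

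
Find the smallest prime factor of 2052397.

71

2052397 is odd.
Digit sum 28, not divisible by 3.
Ends in 7: not divisible by 5.
7: 2052397 = 7·293199 + 4
11: 2052397 = 11·186581 + 6
13: 2052397 = 13·157876 + 9
17: 2052397 = 17·120729 + 4
19: 2052397 = 19·108020 + 17
23: 2052397 = 23·89234 + 15
29: 2052397 = 29·70772 + 9
31: 2052397 = 31·66206 + 11
37: 2052397 = 37·55470 + 7
41: 2052397 = 41·50058 + 19
43: 2052397 = 43·47730 + 7
47: 2052397 = 47·43668 + 1
53: 2052397 = 53·38724 + 25
59: 2052397 = 59·34786 + 23
61: 2052397 = 61·33645 + 52
67: 2052397 = 67·30632 + 53
71: 2052397 = 71·28907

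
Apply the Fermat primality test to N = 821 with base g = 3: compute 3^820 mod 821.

1

3^1 ≡ 3 (mod 821)
3^2 ≡ 3^2 = 9 ≡ 9 (mod 821)
3^4 ≡ 9^2 = 81 ≡ 81 (mod 821)
3^8 ≡ 81^2 = 6561 ≡ 814 (mod 821)
3^16 ≡ 814^2 = 662596 ≡ 49 (mod 821)
3^32 ≡ 49^2 = 2401 ≡ 759 (mod 821)
3^64 ≡ 759^2 = 576081 ≡ 560 (mod 821)
3^128 ≡ 560^2 = 313600 ≡ 799 (mod 821)
3^256 ≡ 799^2 = 638401 ≡ 484 (mod 821)
3^512 ≡ 484^2 = 234256 ≡ 271 (mod 821)
820 = 512 + 256 + 32 + 16 + 4 in binary powers of 2.
So 3^820 ≡ 271 · 484 · 759 · 49 · 81 ≡ 1 (mod 821).
Since the result is 1, base 3 gives no evidence that 821 is composite.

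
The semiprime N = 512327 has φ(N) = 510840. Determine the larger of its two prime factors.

φ(n) = (p−1)(q−1) = n − (p+q) + 1, so p + q = 512327 − 510840 + 1 = 1488.
p and q are the roots of t² − 1488t + 512327 = 0.
Discriminant: 1488² − 4·512327 = 2214144 − 2049308 = 164836; √164836 = 406.
q = (1488 − 406)/2 = 541, p = (1488 + 406)/2 = 947.
Check: 541 · 947 = 512327.

947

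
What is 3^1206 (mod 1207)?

3^1 ≡ 3 (mod 1207)
3^2 ≡ 3^2 = 9 ≡ 9 (mod 1207)
3^4 ≡ 9^2 = 81 ≡ 81 (mod 1207)
3^8 ≡ 81^2 = 6561 ≡ 526 (mod 1207)
3^16 ≡ 526^2 = 276676 ≡ 273 (mod 1207)
3^32 ≡ 273^2 = 74529 ≡ 902 (mod 1207)
3^64 ≡ 902^2 = 813604 ≡ 86 (mod 1207)
3^128 ≡ 86^2 = 7396 ≡ 154 (mod 1207)
3^256 ≡ 154^2 = 23716 ≡ 783 (mod 1207)
3^512 ≡ 783^2 = 613089 ≡ 1140 (mod 1207)
3^1024 ≡ 1140^2 = 1299600 ≡ 868 (mod 1207)
1206 = 1024 + 128 + 32 + 16 + 4 + 2 in binary powers of 2.
So 3^1206 ≡ 868 · 154 · 902 · 273 · 81 · 9 ≡ 202 (mod 1207).
Since 202 ≠ 1, base 3 is a Fermat witness: 1207 is composite.

202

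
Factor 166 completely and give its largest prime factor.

166 = 2 · 83
83 is prime.
So 166 = 2 · 83; the largest prime factor is 83.

83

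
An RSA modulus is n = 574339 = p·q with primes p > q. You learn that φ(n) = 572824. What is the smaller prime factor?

743

φ(n) = (p−1)(q−1) = n − (p+q) + 1, so p + q = 574339 − 572824 + 1 = 1516.
p and q are the roots of t² − 1516t + 574339 = 0.
Discriminant: 1516² − 4·574339 = 2298256 − 2297356 = 900; √900 = 30.
q = (1516 − 30)/2 = 743, p = (1516 + 30)/2 = 773.
Check: 743 · 773 = 574339.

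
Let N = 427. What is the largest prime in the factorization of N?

427 = 7 · 61
61 is prime.
So 427 = 7 · 61; the largest prime factor is 61.

61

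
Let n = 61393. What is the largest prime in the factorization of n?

73

61393 = 29 · 2117
2117 = 29 · 73
73 is prime.
So 61393 = 29^2 · 73; the largest prime factor is 73.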